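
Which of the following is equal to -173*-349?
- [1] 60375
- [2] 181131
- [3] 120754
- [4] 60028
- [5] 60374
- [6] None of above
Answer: 6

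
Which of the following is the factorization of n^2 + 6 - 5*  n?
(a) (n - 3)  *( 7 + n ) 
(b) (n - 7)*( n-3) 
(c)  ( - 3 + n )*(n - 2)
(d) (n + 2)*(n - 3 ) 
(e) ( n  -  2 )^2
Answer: c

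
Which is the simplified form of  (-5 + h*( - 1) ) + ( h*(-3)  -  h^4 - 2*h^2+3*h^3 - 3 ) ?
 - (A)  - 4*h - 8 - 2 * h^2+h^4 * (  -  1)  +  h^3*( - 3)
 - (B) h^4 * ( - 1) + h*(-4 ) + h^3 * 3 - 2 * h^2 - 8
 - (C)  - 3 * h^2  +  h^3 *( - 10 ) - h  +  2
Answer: B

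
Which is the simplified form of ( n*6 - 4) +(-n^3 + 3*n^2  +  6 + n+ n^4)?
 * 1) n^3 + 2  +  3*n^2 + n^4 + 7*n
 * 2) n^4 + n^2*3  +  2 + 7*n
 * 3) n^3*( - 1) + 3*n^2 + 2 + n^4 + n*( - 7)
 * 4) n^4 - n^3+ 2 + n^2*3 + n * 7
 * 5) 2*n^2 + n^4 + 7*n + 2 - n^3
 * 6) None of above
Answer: 4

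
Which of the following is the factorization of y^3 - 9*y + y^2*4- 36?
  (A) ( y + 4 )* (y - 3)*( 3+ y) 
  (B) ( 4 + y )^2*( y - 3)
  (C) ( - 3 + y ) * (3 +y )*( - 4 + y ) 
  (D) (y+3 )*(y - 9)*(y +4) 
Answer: A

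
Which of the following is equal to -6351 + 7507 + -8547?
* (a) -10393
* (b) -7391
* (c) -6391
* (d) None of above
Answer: b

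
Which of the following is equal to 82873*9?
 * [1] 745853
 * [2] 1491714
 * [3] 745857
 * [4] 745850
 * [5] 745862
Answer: 3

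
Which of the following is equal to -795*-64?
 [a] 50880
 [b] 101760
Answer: a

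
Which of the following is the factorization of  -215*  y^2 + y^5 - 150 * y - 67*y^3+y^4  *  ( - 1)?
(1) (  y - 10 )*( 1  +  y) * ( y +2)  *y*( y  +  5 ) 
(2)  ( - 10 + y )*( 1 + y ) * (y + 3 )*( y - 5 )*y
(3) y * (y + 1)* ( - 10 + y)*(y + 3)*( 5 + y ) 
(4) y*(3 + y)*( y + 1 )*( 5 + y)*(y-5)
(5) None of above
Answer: 3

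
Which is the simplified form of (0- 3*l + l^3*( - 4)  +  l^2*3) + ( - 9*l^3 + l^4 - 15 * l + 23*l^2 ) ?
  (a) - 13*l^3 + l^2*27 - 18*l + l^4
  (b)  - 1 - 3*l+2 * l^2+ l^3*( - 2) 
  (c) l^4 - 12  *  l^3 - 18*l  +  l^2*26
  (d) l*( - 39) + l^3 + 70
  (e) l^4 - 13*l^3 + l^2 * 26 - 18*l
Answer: e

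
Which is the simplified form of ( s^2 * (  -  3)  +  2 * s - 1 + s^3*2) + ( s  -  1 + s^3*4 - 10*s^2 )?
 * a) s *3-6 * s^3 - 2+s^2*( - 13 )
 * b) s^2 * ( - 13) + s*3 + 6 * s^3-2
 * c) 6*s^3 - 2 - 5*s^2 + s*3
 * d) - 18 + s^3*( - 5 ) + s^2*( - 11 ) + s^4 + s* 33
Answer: b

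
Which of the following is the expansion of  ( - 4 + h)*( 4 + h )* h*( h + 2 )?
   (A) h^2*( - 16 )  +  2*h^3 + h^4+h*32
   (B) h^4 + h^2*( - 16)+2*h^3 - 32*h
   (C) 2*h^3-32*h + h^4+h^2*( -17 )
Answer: B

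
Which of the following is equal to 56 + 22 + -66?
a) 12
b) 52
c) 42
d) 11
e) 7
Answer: a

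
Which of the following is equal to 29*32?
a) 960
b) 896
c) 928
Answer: c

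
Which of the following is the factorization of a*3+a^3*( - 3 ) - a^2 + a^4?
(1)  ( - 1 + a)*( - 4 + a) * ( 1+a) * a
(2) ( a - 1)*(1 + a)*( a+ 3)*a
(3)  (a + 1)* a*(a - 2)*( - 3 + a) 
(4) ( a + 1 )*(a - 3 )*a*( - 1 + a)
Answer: 4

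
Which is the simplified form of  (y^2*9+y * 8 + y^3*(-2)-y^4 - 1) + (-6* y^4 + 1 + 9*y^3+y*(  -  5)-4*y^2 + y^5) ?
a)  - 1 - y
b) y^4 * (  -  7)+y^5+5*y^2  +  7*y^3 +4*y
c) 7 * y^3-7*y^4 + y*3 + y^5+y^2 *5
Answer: c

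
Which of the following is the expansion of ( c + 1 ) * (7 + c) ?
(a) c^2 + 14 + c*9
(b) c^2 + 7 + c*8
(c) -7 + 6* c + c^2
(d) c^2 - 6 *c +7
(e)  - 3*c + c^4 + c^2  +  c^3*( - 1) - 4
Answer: b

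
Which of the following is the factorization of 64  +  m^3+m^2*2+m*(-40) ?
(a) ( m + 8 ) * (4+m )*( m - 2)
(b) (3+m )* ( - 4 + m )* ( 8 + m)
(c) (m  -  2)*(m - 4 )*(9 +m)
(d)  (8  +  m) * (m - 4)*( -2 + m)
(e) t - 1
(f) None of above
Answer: d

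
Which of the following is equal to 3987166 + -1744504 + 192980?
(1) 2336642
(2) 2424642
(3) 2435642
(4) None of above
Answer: 3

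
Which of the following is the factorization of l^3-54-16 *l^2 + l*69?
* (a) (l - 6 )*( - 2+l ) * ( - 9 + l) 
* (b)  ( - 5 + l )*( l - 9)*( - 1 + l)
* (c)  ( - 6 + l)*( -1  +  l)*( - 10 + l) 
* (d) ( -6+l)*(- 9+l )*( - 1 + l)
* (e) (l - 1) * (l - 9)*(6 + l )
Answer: d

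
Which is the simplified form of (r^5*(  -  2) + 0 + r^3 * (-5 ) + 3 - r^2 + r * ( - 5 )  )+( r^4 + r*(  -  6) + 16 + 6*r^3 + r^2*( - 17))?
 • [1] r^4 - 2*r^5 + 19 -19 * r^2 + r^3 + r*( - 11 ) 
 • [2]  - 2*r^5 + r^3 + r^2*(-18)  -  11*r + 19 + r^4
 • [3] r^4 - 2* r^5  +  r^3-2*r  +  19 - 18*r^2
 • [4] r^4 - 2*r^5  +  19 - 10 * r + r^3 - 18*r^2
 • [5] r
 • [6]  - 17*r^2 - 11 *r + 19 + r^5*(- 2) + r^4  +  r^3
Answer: 2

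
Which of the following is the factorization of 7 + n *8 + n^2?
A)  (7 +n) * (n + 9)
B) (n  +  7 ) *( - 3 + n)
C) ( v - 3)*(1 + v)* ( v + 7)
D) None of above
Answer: D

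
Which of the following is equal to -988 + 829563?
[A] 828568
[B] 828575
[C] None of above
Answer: B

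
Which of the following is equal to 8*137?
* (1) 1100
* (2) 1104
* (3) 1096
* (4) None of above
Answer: 3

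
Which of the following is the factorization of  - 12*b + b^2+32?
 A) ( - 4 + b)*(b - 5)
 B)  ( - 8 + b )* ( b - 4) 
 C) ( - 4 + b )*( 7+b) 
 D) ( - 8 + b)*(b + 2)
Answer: B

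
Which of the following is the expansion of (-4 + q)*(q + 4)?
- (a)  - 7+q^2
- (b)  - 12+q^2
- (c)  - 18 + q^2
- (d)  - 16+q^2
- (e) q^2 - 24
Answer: d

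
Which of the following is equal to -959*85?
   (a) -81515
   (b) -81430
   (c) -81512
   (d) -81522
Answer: a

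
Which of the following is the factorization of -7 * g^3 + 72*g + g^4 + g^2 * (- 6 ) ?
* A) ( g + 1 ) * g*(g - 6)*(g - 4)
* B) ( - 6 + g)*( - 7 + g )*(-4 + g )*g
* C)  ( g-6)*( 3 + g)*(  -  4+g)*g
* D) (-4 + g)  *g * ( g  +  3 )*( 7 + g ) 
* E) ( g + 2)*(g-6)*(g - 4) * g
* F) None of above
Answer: C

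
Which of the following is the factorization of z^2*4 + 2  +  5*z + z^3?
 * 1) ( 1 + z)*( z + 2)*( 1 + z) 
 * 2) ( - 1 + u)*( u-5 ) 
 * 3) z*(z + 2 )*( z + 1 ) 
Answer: 1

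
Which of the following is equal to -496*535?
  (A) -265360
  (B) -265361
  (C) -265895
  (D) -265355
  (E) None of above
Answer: A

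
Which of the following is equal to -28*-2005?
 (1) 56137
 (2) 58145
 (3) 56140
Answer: 3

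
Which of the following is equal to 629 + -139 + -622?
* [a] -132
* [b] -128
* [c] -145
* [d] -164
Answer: a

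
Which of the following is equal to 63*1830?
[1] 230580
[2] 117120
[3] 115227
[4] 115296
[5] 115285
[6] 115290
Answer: 6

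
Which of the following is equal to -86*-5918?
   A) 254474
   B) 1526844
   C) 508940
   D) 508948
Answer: D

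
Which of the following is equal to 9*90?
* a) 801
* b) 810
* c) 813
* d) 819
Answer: b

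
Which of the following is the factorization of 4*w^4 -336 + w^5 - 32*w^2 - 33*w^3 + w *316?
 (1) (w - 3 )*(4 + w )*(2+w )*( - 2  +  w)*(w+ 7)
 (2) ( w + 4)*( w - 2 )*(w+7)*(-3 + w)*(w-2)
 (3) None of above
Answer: 2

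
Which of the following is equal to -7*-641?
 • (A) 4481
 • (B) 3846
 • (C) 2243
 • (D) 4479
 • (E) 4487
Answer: E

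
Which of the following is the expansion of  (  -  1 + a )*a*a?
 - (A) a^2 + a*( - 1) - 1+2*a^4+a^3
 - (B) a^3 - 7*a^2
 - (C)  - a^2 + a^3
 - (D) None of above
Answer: C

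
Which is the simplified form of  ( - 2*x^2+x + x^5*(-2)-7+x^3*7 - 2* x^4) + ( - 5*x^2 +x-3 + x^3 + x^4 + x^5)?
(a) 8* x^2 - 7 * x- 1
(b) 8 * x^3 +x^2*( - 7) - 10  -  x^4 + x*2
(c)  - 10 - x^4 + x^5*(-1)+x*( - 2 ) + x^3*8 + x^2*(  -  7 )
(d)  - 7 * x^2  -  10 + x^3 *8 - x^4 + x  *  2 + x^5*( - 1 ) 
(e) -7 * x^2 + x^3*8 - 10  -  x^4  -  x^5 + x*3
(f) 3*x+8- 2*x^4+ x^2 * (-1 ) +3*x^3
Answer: d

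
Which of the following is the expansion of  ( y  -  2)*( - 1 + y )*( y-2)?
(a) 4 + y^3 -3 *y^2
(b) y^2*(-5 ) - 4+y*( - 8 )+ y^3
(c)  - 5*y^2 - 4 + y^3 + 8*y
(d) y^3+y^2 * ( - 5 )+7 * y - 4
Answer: c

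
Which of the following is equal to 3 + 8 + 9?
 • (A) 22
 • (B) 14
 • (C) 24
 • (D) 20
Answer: D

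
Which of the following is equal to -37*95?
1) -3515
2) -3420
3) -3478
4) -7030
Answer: 1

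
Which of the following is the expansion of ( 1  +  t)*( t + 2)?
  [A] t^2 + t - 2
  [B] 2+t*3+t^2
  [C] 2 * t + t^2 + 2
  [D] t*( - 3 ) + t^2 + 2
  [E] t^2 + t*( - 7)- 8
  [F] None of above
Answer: B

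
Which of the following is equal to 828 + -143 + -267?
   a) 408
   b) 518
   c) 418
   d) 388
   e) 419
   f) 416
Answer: c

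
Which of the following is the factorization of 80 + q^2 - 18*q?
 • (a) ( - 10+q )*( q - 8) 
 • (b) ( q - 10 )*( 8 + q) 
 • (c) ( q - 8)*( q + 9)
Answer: a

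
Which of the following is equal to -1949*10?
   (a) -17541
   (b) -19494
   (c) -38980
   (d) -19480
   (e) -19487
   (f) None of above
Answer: f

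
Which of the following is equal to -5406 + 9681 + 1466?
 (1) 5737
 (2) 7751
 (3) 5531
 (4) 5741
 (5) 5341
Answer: 4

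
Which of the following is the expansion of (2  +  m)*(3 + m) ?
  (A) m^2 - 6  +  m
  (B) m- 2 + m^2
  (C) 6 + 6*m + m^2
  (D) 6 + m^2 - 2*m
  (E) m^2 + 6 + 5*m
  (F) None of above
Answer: E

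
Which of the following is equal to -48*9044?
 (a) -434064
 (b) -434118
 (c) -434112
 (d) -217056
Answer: c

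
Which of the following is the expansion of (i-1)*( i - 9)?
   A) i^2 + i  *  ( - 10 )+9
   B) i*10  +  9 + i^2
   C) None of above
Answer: A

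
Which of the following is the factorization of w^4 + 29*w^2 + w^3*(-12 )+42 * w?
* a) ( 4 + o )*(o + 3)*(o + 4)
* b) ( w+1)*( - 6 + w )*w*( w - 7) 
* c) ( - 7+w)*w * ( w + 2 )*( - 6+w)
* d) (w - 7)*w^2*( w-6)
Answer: b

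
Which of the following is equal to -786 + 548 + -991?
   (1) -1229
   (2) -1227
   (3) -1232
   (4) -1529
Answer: 1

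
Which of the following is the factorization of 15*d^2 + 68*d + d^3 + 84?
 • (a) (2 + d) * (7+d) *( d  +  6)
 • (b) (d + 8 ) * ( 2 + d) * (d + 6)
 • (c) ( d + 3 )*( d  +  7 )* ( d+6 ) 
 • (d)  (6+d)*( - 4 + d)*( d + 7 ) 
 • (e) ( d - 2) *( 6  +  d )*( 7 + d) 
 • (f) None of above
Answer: a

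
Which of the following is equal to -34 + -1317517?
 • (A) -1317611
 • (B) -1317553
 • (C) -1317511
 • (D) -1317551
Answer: D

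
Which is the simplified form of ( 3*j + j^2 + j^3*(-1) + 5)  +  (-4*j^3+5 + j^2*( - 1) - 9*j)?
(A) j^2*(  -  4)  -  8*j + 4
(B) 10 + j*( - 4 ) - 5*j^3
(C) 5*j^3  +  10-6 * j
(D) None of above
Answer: D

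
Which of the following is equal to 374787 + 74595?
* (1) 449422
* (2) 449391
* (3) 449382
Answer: 3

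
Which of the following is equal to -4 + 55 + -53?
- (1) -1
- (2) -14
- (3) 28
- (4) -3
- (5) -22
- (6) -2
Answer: 6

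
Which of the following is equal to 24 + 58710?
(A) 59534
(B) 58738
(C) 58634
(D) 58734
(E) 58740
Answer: D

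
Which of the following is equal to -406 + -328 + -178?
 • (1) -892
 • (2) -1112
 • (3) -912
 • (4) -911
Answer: 3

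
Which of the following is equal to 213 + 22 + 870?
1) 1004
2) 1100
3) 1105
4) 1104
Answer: 3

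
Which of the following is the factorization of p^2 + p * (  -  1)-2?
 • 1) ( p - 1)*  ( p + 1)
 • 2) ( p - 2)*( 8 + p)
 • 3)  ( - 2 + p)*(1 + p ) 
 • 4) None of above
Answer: 3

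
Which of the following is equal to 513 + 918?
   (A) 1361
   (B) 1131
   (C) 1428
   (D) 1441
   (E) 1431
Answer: E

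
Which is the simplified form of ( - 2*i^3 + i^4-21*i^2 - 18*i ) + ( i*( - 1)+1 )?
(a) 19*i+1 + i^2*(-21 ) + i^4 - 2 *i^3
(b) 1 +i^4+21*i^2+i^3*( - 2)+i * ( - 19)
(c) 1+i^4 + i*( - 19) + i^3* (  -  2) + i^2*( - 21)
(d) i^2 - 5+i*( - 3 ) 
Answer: c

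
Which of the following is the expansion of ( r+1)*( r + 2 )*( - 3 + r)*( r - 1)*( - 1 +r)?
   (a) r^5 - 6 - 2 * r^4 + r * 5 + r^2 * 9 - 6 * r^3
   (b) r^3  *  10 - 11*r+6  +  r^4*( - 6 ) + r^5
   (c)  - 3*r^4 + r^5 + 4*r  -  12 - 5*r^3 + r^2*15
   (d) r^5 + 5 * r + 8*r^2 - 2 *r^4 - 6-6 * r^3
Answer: d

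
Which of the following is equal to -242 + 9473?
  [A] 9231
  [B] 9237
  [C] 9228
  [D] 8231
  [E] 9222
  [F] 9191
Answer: A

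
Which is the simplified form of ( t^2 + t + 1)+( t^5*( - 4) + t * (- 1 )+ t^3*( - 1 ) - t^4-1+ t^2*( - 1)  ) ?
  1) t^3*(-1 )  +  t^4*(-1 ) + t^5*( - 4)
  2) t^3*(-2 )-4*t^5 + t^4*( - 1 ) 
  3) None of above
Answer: 1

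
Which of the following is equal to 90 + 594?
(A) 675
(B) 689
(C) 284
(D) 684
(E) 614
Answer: D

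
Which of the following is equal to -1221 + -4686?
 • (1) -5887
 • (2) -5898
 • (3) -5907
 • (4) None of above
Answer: 3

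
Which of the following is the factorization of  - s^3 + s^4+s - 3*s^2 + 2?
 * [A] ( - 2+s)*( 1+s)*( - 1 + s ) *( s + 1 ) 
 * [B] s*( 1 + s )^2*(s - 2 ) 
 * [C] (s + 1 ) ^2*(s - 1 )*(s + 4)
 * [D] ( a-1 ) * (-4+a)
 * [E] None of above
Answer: A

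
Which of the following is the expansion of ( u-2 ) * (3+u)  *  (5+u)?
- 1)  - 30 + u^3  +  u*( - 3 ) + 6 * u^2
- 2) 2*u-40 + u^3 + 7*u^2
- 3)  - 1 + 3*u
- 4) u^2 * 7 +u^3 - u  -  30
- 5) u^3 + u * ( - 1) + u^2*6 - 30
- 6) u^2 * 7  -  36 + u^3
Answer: 5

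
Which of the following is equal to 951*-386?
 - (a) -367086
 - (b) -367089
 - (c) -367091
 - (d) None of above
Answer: a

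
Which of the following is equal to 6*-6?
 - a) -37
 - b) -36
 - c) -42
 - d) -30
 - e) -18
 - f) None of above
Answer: b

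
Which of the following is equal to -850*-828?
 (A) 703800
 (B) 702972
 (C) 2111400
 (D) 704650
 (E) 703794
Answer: A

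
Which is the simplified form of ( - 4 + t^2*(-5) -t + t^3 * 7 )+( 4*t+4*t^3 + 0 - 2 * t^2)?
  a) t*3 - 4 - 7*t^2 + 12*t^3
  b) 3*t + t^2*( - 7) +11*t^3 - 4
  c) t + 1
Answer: b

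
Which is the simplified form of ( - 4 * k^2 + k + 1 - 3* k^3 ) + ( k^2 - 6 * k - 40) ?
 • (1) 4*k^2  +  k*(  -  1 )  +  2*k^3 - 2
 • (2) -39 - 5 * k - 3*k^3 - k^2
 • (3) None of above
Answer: 3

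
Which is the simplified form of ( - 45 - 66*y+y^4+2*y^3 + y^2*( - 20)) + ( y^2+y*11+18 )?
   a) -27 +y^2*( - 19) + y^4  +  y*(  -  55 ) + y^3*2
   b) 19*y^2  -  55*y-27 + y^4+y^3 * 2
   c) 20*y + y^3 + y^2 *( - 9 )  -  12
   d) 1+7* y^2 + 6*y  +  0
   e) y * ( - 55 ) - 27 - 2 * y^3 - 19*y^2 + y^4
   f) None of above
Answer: a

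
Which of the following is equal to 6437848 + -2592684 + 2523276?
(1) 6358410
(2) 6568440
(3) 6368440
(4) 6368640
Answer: 3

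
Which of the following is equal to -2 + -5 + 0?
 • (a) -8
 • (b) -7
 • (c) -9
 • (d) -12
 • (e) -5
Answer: b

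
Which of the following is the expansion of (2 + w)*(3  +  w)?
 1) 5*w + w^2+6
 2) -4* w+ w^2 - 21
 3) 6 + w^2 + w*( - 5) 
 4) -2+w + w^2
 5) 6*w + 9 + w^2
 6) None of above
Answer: 1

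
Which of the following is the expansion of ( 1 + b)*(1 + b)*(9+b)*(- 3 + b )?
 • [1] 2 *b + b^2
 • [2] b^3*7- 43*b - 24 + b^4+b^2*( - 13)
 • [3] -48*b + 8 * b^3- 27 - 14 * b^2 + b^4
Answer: 3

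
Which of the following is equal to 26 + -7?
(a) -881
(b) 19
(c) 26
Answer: b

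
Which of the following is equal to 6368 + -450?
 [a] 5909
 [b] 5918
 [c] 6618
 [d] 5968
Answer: b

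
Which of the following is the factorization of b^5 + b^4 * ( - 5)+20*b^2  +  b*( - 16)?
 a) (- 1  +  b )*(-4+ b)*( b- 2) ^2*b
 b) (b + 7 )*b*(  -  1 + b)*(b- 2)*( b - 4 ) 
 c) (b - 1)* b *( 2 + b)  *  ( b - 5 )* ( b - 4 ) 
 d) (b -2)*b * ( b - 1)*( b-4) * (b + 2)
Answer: d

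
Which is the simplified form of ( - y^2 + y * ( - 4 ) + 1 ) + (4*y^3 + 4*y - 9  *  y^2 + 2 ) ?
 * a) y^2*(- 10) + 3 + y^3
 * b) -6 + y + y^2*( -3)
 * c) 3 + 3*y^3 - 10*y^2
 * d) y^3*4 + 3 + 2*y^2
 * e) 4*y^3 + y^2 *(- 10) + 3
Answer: e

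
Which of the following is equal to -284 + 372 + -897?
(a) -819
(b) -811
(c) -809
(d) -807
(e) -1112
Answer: c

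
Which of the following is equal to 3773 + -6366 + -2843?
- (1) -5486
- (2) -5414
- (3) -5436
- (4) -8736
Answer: 3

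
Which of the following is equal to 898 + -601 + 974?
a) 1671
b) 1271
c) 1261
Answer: b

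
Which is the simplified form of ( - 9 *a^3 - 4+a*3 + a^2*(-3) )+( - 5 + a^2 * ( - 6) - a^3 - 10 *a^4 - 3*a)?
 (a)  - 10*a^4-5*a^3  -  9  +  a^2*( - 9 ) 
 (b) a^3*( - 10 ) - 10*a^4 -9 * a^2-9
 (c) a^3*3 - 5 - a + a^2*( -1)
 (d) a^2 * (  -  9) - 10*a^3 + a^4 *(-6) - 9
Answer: b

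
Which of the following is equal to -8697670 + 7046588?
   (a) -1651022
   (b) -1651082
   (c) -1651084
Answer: b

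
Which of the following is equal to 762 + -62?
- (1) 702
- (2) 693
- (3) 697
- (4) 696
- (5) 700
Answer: 5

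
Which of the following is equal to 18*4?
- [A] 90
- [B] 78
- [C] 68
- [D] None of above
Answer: D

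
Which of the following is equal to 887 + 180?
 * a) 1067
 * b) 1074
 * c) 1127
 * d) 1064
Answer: a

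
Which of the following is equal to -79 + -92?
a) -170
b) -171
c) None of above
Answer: b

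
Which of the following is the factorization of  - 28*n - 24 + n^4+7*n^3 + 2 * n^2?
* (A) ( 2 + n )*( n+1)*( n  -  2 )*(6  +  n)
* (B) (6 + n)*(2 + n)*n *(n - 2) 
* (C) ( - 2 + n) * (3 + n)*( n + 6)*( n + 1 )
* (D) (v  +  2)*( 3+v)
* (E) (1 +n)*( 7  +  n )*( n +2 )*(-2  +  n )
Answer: A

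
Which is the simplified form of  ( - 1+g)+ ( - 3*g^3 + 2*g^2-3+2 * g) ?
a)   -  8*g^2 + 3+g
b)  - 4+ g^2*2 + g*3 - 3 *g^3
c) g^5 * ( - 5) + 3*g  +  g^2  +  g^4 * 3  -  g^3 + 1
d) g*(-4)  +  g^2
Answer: b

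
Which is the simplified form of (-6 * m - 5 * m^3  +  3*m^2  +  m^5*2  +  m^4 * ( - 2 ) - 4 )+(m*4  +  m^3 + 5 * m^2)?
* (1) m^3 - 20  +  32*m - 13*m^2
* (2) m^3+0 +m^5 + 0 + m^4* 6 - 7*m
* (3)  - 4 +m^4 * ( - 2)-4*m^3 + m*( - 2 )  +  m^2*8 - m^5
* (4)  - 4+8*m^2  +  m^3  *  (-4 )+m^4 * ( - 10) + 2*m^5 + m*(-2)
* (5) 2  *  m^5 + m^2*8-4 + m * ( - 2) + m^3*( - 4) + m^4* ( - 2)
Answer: 5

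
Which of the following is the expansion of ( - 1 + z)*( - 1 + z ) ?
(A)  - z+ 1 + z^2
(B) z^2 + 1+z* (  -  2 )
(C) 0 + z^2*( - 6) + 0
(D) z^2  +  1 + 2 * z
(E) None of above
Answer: B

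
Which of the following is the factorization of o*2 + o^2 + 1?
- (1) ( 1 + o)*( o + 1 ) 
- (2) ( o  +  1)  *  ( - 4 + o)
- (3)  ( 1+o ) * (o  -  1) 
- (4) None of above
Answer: 1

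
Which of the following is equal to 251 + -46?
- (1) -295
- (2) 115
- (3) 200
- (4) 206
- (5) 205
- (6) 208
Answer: 5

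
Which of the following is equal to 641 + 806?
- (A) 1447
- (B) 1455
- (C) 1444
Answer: A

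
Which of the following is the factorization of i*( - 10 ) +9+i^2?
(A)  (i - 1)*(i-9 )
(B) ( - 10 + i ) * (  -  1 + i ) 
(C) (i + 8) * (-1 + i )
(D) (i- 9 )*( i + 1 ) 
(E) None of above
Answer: A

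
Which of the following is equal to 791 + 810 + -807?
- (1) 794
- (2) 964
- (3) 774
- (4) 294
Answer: 1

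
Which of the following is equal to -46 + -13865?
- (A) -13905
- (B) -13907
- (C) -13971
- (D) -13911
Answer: D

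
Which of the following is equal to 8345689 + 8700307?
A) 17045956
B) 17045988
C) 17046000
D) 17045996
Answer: D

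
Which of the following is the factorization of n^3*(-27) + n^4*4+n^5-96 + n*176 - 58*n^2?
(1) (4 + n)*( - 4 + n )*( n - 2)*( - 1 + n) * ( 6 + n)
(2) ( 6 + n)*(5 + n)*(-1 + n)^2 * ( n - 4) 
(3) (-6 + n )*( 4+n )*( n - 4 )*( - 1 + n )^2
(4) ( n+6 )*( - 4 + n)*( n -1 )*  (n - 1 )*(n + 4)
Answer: 4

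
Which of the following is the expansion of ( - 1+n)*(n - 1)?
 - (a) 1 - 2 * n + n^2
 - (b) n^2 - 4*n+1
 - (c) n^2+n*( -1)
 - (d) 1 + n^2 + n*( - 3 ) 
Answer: a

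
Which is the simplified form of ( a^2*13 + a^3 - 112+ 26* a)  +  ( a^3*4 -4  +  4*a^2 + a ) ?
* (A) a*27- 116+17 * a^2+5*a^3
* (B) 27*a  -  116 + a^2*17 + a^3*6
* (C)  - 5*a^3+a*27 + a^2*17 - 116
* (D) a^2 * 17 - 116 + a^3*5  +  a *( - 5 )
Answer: A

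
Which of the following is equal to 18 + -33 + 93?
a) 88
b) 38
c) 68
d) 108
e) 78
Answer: e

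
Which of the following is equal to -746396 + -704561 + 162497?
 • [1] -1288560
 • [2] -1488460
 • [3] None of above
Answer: 3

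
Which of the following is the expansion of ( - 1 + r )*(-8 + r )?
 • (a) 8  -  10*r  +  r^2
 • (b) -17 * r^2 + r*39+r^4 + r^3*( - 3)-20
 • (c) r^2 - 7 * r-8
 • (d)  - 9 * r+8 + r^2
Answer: d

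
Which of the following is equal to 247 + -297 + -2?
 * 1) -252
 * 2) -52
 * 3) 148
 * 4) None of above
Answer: 2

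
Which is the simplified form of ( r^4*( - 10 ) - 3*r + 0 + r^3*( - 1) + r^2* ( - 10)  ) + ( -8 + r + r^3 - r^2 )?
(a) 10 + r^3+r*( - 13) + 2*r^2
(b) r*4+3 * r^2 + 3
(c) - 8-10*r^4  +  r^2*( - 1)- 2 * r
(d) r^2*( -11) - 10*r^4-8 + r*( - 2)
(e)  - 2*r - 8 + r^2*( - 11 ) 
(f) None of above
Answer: d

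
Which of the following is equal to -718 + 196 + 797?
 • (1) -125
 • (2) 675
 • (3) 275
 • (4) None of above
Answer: 3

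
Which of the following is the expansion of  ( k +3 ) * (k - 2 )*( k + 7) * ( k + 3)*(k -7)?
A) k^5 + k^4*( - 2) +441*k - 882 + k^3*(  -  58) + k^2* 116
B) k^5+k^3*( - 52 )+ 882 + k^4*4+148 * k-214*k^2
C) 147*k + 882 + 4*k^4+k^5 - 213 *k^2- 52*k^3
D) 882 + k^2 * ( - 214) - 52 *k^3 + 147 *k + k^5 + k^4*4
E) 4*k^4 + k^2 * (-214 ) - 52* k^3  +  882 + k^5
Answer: D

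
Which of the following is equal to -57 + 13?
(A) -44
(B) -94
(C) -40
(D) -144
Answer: A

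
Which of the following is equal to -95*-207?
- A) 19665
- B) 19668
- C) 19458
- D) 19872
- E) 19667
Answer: A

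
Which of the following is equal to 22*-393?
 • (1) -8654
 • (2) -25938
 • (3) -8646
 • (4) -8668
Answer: 3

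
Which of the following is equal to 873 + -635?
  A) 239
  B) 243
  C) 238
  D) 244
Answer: C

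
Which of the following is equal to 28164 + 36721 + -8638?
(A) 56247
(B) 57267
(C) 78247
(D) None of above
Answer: A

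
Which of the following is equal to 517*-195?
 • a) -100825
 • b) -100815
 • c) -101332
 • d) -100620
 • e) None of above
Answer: b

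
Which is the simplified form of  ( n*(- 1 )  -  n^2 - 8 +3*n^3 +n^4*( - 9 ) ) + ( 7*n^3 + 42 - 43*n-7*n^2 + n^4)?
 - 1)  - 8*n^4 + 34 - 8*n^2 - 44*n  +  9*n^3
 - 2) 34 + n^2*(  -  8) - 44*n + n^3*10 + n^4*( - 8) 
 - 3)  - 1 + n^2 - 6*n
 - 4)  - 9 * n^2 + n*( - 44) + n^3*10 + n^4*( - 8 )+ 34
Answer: 2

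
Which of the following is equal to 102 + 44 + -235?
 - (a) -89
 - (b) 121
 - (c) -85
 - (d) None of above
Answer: a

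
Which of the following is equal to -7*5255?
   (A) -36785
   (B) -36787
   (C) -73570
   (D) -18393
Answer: A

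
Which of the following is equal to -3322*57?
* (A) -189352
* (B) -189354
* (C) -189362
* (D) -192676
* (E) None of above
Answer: B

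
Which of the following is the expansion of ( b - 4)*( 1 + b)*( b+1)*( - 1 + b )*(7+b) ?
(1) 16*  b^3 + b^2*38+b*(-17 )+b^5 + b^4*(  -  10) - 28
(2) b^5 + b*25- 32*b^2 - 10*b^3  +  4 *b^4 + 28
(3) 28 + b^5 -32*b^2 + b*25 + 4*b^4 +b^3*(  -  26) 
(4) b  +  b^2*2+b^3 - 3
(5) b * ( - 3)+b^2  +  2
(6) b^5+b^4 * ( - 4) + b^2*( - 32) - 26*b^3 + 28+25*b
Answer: 3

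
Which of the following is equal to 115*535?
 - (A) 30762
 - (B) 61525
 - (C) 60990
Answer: B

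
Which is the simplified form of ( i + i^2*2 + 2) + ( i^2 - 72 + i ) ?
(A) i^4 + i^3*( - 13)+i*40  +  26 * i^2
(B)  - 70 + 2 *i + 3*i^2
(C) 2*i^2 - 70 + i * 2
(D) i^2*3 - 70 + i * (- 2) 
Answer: B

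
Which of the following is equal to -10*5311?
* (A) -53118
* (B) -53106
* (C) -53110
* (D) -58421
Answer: C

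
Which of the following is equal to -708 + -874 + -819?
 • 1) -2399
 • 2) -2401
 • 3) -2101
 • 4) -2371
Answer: 2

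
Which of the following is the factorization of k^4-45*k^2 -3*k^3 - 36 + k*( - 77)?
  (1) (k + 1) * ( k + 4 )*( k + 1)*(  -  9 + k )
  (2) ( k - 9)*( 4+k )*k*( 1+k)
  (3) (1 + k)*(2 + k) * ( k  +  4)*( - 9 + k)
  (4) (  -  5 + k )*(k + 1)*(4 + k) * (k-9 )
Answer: 1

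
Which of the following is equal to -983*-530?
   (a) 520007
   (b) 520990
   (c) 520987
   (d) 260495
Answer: b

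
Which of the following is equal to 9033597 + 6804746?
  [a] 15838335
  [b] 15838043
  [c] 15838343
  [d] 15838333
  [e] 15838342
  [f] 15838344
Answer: c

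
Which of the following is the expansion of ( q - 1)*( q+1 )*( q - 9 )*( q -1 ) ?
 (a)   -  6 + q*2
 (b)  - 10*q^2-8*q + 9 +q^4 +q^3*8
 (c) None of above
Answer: c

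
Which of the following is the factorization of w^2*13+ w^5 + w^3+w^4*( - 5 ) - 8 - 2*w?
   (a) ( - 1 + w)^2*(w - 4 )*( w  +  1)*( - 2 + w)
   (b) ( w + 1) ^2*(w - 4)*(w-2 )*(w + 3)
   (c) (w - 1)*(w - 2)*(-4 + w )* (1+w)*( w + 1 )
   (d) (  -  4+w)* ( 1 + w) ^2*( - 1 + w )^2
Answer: c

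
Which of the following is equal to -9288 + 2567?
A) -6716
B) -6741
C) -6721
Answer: C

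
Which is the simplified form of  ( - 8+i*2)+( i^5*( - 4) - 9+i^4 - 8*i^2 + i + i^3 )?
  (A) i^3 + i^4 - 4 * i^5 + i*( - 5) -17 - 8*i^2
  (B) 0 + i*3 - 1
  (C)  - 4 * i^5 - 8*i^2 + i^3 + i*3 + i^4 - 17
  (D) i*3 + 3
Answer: C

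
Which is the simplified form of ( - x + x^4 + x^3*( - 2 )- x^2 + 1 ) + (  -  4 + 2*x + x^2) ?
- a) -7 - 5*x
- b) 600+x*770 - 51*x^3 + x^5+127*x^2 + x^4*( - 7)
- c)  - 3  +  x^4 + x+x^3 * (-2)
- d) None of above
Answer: c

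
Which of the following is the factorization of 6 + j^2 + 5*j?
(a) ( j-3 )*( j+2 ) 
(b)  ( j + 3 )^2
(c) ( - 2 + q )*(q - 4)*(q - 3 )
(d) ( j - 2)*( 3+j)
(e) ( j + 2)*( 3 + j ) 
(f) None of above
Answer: e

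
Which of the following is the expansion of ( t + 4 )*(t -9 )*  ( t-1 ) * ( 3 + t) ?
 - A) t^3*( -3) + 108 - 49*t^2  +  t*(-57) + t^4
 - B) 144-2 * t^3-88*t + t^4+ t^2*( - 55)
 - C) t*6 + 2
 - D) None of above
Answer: A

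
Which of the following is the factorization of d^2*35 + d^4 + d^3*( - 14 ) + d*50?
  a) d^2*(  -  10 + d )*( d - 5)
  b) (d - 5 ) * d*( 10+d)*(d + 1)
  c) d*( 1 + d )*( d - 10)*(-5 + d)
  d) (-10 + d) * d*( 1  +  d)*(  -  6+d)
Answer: c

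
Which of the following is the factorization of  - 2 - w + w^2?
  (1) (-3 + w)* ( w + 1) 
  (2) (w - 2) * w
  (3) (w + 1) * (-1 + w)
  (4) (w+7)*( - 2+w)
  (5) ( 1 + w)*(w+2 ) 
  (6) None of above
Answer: 6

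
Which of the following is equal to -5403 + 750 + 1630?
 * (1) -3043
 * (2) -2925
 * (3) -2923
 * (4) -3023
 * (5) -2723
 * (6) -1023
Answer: 4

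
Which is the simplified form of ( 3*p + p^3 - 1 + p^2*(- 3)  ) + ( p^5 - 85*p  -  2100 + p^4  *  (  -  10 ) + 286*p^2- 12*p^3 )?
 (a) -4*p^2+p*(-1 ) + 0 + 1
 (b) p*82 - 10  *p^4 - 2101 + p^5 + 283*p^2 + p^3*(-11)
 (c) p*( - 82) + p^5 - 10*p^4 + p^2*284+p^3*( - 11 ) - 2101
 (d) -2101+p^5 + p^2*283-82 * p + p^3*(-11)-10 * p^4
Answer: d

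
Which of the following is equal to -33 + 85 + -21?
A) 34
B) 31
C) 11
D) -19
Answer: B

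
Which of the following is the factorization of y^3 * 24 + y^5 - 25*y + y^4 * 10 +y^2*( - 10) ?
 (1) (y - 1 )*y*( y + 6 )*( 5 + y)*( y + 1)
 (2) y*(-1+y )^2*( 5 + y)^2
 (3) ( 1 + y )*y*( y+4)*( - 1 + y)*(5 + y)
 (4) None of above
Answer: 4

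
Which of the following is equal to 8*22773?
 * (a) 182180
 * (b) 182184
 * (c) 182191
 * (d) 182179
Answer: b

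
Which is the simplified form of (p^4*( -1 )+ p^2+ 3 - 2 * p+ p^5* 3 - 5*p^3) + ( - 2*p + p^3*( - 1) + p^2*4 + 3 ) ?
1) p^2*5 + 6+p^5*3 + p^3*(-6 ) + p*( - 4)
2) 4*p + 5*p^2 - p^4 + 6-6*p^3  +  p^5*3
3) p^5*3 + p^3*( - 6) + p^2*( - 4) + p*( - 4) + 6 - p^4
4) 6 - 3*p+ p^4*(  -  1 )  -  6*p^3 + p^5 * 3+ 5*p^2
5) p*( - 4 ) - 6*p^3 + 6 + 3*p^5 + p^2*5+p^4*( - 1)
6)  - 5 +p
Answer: 5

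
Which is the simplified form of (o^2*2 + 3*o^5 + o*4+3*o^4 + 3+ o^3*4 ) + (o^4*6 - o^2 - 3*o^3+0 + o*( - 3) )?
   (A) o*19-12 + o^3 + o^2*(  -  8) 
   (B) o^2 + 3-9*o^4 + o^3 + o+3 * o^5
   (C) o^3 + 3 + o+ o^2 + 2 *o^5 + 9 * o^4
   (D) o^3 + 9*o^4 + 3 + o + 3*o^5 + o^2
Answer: D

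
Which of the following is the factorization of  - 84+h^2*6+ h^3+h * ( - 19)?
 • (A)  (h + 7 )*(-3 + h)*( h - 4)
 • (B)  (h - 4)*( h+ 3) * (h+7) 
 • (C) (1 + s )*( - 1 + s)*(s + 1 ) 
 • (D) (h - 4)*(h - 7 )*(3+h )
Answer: B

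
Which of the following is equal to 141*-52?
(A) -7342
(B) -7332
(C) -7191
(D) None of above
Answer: B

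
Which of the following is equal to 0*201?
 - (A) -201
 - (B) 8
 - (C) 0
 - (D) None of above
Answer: C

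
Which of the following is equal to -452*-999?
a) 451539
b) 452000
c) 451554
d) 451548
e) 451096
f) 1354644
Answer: d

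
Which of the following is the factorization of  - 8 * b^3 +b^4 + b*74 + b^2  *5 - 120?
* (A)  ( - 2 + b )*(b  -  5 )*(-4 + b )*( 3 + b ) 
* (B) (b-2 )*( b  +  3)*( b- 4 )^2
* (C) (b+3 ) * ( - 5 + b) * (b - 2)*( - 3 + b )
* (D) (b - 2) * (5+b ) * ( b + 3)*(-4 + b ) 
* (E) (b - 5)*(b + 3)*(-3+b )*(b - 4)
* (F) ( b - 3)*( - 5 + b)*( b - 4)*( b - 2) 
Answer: A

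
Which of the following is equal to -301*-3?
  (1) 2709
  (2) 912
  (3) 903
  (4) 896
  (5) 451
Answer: 3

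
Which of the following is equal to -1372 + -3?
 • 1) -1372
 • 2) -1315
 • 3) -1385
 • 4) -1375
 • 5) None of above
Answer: 4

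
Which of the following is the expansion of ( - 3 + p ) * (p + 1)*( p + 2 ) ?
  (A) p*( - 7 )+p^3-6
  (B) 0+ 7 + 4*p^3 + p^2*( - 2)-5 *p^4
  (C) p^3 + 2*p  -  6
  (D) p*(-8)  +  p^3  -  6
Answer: A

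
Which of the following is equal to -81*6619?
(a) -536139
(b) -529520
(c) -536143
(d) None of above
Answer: a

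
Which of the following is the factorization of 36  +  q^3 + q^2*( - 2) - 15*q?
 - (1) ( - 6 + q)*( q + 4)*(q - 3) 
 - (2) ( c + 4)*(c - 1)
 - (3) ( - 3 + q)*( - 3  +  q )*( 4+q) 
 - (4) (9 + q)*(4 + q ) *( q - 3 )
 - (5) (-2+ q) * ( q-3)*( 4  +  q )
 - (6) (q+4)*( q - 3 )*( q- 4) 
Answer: 3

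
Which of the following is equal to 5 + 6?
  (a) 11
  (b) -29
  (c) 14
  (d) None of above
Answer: a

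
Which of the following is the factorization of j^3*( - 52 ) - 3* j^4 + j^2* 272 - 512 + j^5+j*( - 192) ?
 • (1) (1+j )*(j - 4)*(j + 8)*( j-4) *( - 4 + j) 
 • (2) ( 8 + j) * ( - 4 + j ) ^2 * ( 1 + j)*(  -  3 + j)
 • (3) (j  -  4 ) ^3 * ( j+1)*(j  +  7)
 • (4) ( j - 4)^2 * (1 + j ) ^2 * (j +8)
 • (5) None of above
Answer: 1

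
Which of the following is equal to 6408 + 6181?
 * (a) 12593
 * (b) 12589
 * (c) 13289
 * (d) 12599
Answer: b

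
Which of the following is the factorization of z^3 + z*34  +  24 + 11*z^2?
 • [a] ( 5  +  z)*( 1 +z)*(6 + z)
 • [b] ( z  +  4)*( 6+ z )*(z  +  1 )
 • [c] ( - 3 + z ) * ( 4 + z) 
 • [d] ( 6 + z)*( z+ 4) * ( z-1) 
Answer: b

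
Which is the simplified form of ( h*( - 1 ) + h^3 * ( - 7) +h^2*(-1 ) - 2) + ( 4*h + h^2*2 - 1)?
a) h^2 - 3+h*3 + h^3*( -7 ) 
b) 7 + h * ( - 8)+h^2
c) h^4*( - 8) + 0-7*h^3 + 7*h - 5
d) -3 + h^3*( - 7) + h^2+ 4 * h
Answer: a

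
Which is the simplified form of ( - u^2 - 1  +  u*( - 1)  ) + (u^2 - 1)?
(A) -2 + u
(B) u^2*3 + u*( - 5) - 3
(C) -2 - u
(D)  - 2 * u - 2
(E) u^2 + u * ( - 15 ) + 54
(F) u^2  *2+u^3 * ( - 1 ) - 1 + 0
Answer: C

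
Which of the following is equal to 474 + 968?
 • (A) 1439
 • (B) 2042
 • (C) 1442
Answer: C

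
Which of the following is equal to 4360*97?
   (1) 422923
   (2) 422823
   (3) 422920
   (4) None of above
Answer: 3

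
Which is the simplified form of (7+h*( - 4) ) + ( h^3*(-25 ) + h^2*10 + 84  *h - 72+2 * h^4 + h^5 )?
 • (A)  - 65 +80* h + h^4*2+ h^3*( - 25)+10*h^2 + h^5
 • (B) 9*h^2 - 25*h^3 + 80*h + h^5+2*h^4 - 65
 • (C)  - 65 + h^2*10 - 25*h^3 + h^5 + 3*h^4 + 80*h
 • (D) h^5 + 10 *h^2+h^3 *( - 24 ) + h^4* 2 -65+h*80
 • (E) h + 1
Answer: A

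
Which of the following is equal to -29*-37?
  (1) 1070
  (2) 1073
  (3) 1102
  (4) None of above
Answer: 2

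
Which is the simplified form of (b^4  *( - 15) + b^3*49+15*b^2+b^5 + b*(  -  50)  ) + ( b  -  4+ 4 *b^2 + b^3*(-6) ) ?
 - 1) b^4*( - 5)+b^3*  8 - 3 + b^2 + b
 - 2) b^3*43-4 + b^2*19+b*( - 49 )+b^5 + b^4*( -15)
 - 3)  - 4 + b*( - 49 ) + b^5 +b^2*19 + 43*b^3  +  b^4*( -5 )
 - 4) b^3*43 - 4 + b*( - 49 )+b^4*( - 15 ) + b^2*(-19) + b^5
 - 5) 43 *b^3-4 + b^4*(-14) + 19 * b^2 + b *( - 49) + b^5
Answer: 2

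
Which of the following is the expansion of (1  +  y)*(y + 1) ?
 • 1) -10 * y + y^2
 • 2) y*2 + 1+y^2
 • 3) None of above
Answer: 2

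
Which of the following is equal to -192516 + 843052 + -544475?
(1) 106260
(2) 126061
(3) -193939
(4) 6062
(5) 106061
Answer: 5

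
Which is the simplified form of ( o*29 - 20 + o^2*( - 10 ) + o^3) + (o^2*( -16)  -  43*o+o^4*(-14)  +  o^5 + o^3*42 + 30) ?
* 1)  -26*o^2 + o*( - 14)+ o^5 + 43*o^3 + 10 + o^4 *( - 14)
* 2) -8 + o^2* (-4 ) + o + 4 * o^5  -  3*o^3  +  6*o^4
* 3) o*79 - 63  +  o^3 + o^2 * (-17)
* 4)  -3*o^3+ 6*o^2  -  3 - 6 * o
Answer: 1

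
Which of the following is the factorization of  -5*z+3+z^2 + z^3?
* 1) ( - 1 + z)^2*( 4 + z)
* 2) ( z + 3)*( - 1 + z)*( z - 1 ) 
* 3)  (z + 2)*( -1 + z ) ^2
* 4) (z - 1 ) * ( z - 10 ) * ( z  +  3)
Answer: 2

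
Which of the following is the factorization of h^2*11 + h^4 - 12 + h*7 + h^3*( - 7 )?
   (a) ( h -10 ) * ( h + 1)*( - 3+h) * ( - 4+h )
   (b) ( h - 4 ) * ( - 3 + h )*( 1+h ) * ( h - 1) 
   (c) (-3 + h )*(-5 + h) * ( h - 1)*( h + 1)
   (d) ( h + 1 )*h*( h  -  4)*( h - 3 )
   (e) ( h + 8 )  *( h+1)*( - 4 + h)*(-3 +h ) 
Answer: b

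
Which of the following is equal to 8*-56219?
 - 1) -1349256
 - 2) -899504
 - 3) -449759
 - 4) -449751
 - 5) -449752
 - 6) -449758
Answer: 5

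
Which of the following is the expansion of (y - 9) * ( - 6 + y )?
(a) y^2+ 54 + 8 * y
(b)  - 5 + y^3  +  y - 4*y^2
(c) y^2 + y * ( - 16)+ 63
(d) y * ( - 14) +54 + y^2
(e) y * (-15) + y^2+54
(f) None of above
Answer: e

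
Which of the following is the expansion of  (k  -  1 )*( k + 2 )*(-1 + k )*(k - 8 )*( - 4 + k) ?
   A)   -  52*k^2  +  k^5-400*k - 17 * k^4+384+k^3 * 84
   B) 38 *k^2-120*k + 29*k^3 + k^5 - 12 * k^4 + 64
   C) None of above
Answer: B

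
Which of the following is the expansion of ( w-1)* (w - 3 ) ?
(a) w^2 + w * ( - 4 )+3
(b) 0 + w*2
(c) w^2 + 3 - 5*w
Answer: a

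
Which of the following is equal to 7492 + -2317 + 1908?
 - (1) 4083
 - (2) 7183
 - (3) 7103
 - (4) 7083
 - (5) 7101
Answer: 4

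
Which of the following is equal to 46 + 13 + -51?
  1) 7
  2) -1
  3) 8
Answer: 3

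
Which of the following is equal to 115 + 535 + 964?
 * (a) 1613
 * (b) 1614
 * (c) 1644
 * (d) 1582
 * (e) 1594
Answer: b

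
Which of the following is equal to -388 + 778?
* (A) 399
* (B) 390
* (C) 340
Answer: B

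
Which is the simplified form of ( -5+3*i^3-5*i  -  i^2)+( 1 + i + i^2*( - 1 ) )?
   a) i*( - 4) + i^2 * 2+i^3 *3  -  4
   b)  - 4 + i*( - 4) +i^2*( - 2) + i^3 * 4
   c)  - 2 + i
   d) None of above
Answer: d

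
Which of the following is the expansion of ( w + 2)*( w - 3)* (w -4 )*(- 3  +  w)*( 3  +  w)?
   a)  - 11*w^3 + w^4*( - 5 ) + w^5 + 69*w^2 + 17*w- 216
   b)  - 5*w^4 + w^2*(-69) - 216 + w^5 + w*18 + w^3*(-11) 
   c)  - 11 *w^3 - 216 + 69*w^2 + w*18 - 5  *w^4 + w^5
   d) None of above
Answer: c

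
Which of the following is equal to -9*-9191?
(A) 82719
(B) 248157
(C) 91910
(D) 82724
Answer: A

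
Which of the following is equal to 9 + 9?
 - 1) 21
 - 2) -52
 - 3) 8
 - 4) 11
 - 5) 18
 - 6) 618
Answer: 5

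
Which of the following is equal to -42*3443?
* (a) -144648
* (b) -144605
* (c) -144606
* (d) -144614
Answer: c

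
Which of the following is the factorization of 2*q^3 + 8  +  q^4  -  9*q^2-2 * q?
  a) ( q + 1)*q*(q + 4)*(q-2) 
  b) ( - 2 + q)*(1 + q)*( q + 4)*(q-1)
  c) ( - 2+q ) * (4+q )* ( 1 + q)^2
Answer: b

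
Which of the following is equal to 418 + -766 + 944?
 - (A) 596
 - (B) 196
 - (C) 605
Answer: A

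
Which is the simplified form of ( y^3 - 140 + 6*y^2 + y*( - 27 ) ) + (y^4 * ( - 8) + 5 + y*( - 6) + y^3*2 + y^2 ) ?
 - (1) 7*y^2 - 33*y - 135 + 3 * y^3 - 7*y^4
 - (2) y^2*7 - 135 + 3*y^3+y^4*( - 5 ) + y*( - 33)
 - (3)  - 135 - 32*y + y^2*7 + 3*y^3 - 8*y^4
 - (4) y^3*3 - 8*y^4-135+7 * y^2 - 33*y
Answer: 4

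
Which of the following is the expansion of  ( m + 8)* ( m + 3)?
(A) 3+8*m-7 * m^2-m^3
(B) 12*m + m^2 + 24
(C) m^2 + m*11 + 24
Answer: C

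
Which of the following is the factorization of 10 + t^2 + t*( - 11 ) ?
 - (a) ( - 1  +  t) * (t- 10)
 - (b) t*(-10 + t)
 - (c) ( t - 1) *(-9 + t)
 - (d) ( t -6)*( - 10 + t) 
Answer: a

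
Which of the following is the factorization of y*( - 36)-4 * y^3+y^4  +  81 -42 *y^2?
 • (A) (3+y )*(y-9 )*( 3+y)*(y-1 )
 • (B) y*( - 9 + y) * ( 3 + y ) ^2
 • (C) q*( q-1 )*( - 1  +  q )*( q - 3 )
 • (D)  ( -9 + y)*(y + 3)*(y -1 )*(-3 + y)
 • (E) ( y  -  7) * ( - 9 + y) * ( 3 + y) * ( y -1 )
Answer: A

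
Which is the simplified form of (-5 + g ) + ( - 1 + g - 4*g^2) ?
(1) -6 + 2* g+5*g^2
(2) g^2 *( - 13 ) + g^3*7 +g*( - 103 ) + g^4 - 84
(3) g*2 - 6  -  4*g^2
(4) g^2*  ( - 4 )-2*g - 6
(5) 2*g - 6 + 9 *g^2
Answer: 3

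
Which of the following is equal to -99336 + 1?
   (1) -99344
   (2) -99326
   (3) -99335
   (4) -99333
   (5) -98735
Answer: 3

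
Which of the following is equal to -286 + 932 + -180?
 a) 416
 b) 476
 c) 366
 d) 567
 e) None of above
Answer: e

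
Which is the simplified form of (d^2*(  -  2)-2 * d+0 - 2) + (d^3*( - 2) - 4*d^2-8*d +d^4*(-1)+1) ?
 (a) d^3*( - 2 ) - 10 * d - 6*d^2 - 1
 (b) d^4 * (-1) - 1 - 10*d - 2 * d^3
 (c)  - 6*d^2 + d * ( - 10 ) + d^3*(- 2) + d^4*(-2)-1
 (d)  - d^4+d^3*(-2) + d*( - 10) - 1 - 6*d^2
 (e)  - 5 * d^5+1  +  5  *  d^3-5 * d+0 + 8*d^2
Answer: d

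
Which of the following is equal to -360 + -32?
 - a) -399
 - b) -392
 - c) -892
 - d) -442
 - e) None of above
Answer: b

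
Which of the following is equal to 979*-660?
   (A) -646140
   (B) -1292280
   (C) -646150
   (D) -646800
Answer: A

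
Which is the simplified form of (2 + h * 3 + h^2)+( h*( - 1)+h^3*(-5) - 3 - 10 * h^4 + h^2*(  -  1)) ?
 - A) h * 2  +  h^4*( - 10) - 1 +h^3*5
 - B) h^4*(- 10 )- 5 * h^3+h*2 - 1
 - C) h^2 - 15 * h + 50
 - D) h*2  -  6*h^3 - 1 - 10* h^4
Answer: B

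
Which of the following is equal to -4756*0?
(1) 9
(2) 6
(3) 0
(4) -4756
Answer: 3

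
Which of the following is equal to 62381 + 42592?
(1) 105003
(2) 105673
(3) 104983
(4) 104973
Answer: 4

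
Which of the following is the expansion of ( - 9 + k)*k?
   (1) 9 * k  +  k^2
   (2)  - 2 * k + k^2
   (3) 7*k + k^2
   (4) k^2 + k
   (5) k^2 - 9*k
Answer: 5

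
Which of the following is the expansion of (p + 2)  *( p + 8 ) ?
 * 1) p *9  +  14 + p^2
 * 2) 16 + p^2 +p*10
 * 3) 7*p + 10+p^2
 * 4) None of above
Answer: 2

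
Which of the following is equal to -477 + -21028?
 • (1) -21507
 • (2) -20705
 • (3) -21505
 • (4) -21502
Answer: 3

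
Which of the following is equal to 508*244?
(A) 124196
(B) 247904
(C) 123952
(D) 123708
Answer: C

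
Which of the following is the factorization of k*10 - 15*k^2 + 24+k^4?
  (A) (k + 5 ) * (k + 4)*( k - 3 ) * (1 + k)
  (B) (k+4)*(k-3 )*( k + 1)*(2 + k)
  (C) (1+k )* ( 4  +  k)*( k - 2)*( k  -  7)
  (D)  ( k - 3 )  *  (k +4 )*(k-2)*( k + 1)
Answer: D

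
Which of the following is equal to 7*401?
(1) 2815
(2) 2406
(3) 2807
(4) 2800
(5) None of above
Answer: 3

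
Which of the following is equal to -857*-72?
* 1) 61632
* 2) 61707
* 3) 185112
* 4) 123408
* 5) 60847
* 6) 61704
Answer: 6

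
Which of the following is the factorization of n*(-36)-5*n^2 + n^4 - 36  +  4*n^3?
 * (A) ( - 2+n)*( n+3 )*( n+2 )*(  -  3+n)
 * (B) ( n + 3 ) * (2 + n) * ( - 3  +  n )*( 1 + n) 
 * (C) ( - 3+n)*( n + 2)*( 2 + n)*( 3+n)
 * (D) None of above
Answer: C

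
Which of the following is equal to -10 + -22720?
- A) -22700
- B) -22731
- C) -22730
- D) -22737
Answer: C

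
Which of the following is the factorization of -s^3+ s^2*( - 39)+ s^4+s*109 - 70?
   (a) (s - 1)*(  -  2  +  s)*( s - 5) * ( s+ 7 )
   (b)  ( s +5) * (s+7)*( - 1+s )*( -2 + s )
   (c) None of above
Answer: a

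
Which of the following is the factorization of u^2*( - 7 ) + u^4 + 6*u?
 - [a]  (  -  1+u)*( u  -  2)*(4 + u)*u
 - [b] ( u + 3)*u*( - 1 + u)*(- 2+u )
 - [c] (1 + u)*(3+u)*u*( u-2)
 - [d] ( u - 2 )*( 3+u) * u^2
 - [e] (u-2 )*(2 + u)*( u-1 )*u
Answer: b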